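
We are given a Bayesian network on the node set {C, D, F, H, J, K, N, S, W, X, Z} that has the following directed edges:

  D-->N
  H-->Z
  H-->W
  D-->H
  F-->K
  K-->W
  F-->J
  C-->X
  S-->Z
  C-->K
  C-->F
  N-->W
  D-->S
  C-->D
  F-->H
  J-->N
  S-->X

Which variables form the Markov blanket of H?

A node's Markov blanket = Pa ∪ Ch ∪ (parents of Ch other than the node itself).
Parents of H: D, F.
H has children W, Z.
For each child, the remaining parents (spouses of H):
  W also has parents K, N.
  parents(Z) \ {H} = {S}.
Taking the union gives {D, F, K, N, S, W, Z}.

{D, F, K, N, S, W, Z}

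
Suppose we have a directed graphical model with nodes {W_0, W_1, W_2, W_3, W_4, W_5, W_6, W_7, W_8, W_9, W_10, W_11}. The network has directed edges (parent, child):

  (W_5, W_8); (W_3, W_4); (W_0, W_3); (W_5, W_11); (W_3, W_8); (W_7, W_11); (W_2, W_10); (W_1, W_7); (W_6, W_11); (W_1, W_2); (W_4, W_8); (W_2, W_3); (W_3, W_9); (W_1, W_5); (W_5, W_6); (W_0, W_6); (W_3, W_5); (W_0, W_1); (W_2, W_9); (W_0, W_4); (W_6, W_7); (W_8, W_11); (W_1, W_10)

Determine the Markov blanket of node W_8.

{W_3, W_4, W_5, W_6, W_7, W_11}

By definition, MB(W_8) is built from W_8's parents, W_8's children, and the co-parents of W_8.
Pa(W_8) = {W_3, W_4, W_5}.
W_8 has child W_11.
Other parents of W_8's children:
  W_11: W_5, W_6, W_7
So the Markov blanket of W_8 is {W_3, W_4, W_5, W_6, W_7, W_11}.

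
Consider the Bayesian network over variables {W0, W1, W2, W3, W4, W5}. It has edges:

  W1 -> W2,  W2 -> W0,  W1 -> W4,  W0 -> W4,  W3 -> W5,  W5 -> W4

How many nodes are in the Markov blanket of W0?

4

The Markov blanket of a node is its parents, its children, and the other parents of its children.
W0 has child W4.
Parents of W0: W2.
Parents of each child, excluding W0:
  parents(W4) \ {W0} = {W1, W5}.
MB(W0) = {W1, W2, W4, W5}, which has 4 nodes.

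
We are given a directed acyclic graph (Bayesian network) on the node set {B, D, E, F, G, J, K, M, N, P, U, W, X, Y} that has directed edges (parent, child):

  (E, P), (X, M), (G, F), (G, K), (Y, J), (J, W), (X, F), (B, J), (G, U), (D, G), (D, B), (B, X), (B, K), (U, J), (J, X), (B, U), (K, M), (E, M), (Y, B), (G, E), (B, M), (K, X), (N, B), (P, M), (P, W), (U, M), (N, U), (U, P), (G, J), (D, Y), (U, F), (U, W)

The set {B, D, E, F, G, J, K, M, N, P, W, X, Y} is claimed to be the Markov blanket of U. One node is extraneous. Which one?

D

By definition, MB(U) is built from U's parents, U's children, and the co-parents of U.
Ch(U) = {F, J, M, P, W}.
Pa(U) = {B, G, N}.
Parents of each child, excluding U:
  parents(J) \ {U} = {B, G, Y}.
  P's other parent is E.
  W also has parents J, P.
  F's other parents are G, X.
  M's other parents are B, E, K, P, X.
MB(U) = {B, E, F, G, J, K, M, N, P, W, X, Y}.
D is neither a parent, child, nor co-parent of U, so it does not belong.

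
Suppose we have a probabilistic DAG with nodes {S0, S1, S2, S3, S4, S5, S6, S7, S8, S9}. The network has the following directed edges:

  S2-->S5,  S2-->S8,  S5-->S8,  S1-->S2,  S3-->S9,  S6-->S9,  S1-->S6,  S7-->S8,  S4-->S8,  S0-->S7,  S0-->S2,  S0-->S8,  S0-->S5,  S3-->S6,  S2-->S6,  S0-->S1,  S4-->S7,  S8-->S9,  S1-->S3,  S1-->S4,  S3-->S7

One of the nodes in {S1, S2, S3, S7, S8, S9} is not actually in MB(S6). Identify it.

By definition, MB(S6) is built from S6's parents, S6's children, and the co-parents of S6.
Parents of S6: S1, S2, S3.
S6 has child S9.
For each child, the remaining parents (spouses of S6):
  parents(S9) \ {S6} = {S3, S8}.
MB(S6) = {S1, S2, S3, S8, S9}.
S7 is neither a parent, child, nor co-parent of S6, so it does not belong.

S7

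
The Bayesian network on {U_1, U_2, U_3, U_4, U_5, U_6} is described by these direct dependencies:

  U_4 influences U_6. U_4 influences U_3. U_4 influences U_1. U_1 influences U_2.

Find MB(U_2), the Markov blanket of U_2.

A node's Markov blanket = Pa ∪ Ch ∪ (parents of Ch other than the node itself).
Parents of U_2: U_1.
Children of U_2: none.
With no children, U_2 has no spouses; the co-parent set is empty.
So the Markov blanket of U_2 is {U_1}.

{U_1}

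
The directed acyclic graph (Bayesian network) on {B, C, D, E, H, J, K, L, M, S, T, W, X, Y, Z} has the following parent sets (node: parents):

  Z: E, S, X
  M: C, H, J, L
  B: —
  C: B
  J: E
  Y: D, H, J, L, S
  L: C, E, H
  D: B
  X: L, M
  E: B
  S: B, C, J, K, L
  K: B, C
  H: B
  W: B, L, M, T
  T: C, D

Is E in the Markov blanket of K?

No

Ch(K) = {S}.
Parents of K: B, C.
Co-parents of K (other parents of its children):
  S also has parents B, C, J, L.
MB(K) = {B, C, J, L, S}; E is not in this set.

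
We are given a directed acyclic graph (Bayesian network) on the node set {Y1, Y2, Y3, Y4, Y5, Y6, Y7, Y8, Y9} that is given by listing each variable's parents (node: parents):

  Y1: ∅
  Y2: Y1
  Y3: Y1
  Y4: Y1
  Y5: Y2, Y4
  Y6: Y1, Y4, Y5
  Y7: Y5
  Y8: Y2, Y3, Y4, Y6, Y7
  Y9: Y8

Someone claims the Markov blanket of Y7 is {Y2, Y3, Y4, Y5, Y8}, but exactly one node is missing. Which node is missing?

The Markov blanket of a node is its parents, its children, and the other parents of its children.
Y7's parents: Y5.
Y7's children: Y8.
Co-parents of Y7 (other parents of its children):
  parents(Y8) \ {Y7} = {Y2, Y3, Y4, Y6}.
MB(Y7) = {Y2, Y3, Y4, Y5, Y6, Y8}.
Comparing with the claimed set, Y6 is missing.

Y6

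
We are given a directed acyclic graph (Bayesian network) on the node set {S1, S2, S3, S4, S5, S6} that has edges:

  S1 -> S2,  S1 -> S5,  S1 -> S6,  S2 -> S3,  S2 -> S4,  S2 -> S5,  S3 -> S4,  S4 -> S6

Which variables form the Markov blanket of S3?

Pa(S3) = {S2}.
Children of S3: S4.
Parents of each child, excluding S3:
  parents(S4) \ {S3} = {S2}.
MB(S3) = {S2, S4}.

{S2, S4}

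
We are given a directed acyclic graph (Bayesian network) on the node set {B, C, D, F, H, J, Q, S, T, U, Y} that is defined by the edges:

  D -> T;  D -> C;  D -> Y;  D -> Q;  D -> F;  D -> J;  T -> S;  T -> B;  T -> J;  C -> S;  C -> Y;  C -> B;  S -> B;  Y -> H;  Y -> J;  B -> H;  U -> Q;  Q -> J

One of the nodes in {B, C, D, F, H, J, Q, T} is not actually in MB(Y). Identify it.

The Markov blanket of a node is its parents, its children, and the other parents of its children.
Parents of Y: C, D.
Ch(Y) = {H, J}.
Co-parents of Y (other parents of its children):
  parents(H) \ {Y} = {B}.
  J also has parents D, Q, T.
MB(Y) = {B, C, D, H, J, Q, T}.
F is neither a parent, child, nor co-parent of Y, so it does not belong.

F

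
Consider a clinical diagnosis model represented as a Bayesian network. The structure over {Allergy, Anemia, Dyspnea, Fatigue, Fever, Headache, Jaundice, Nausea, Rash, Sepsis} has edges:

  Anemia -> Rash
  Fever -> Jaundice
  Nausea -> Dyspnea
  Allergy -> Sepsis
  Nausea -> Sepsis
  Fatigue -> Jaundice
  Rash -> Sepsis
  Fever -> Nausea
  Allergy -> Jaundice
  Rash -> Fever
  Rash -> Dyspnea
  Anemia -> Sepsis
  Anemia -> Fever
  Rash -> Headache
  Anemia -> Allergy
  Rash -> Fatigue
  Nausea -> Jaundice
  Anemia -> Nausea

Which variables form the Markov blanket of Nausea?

By definition, MB(Nausea) is built from Nausea's parents, Nausea's children, and the co-parents of Nausea.
Nausea has parents Anemia, Fever.
Ch(Nausea) = {Dyspnea, Jaundice, Sepsis}.
For each child, the remaining parents (spouses of Nausea):
  parents(Jaundice) \ {Nausea} = {Allergy, Fatigue, Fever}.
  Dyspnea's other parent is Rash.
  Sepsis's other parents are Allergy, Anemia, Rash.
Taking the union gives {Allergy, Anemia, Dyspnea, Fatigue, Fever, Jaundice, Rash, Sepsis}.

{Allergy, Anemia, Dyspnea, Fatigue, Fever, Jaundice, Rash, Sepsis}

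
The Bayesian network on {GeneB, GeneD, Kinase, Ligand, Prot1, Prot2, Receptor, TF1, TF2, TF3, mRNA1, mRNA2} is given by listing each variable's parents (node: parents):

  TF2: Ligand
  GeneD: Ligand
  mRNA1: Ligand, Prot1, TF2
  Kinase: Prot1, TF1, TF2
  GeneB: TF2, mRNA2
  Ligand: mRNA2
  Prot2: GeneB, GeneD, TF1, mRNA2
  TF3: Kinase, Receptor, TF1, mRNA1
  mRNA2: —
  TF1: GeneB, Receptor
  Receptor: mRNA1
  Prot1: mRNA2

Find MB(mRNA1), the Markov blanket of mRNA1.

{Kinase, Ligand, Prot1, Receptor, TF1, TF2, TF3}

mRNA1 has parents Ligand, Prot1, TF2.
Ch(mRNA1) = {Receptor, TF3}.
For each child, the remaining parents (spouses of mRNA1):
  Receptor has no other parent.
  TF3 also has parents Kinase, Receptor, TF1.
Union: {Ligand, Prot1, TF2} ∪ {Receptor, TF3} ∪ {Kinase, Receptor, TF1} = {Kinase, Ligand, Prot1, Receptor, TF1, TF2, TF3}.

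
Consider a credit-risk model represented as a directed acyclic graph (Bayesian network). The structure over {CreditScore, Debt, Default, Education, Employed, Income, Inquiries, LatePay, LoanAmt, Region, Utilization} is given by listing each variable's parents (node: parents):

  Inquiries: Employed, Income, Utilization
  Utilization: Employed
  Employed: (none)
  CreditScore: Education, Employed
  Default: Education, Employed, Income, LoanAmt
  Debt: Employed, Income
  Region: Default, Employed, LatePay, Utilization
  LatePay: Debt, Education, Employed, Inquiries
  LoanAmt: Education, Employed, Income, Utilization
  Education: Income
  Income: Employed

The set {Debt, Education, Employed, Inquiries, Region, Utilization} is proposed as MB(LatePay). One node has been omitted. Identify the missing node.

By definition, MB(LatePay) is built from LatePay's parents, LatePay's children, and the co-parents of LatePay.
Pa(LatePay) = {Debt, Education, Employed, Inquiries}.
Ch(LatePay) = {Region}.
Other parents of LatePay's children:
  Region's other parents are Default, Employed, Utilization.
MB(LatePay) = {Debt, Default, Education, Employed, Inquiries, Region, Utilization}.
Comparing with the claimed set, Default is missing.

Default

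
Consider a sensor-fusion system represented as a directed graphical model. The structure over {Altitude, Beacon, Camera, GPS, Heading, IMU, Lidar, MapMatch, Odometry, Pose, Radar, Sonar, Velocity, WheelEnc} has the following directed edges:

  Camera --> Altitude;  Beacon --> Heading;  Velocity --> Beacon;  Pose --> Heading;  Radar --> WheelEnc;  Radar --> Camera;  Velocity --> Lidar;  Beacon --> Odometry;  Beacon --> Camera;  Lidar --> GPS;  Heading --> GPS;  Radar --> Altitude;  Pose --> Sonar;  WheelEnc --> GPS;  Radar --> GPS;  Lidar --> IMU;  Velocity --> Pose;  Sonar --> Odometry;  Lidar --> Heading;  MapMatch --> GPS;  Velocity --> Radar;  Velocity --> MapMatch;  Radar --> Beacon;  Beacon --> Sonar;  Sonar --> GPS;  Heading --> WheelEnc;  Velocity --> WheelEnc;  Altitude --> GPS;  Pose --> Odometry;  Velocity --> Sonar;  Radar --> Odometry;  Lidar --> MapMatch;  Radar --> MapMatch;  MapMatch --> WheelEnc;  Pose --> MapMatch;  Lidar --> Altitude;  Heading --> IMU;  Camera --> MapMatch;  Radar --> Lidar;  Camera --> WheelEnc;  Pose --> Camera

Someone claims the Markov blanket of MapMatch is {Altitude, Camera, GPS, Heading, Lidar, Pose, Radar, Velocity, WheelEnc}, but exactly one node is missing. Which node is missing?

Sonar

Parents of MapMatch: Camera, Lidar, Pose, Radar, Velocity.
MapMatch's children: GPS, WheelEnc.
Other parents of MapMatch's children:
  WheelEnc's other parents are Camera, Heading, Radar, Velocity.
  GPS's other parents are Altitude, Heading, Lidar, Radar, Sonar, WheelEnc.
MB(MapMatch) = {Altitude, Camera, GPS, Heading, Lidar, Pose, Radar, Sonar, Velocity, WheelEnc}.
Comparing with the claimed set, Sonar is missing.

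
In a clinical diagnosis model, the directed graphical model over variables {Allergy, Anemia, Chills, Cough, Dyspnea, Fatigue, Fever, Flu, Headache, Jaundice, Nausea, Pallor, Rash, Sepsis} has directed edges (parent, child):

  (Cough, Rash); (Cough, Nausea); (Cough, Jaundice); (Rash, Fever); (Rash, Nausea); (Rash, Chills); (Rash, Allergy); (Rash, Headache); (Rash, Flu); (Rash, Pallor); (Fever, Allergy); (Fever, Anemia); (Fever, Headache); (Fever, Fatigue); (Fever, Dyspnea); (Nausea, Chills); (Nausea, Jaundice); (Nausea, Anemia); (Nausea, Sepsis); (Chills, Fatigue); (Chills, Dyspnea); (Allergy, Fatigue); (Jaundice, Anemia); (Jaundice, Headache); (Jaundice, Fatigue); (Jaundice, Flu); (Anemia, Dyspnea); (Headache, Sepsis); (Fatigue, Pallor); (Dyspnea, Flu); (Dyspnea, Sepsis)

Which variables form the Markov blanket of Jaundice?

Pa(Jaundice) = {Cough, Nausea}.
Jaundice's children: Anemia, Fatigue, Flu, Headache.
Co-parents of Jaundice (other parents of its children):
  parents(Anemia) \ {Jaundice} = {Fever, Nausea}.
  parents(Headache) \ {Jaundice} = {Fever, Rash}.
  parents(Fatigue) \ {Jaundice} = {Allergy, Chills, Fever}.
  Flu's other parents are Dyspnea, Rash.
MB(Jaundice) = {Allergy, Anemia, Chills, Cough, Dyspnea, Fatigue, Fever, Flu, Headache, Nausea, Rash}.

{Allergy, Anemia, Chills, Cough, Dyspnea, Fatigue, Fever, Flu, Headache, Nausea, Rash}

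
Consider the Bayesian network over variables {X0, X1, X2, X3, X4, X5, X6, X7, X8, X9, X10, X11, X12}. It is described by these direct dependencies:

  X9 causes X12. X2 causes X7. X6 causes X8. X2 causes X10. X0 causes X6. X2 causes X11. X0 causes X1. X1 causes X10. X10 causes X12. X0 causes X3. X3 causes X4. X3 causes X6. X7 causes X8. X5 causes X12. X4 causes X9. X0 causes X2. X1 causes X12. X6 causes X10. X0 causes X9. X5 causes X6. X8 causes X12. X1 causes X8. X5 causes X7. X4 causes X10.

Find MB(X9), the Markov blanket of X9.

{X0, X1, X4, X5, X8, X10, X12}

A node's Markov blanket = Pa ∪ Ch ∪ (parents of Ch other than the node itself).
Children of X9: X12.
Pa(X9) = {X0, X4}.
For each child, the remaining parents (spouses of X9):
  X12: X1, X5, X8, X10
Union: {X0, X4} ∪ {X12} ∪ {X1, X5, X8, X10} = {X0, X1, X4, X5, X8, X10, X12}.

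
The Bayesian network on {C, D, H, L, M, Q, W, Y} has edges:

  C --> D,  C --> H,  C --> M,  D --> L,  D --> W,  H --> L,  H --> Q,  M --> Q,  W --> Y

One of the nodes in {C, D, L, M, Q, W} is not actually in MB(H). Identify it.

Ch(H) = {L, Q}.
Parents of H: C.
Parents of each child, excluding H:
  L's other parent is D.
  parents(Q) \ {H} = {M}.
MB(H) = {C, D, L, M, Q}.
W is neither a parent, child, nor co-parent of H, so it does not belong.

W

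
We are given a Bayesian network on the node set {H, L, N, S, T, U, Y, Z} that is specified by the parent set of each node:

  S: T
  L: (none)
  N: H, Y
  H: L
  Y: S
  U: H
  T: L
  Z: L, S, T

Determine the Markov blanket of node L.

L has children H, T, Z.
L has no parents.
Other parents of L's children:
  T: no additional parents.
  H: no additional parents.
  Z's other parents are S, T.
MB(L) = {H, S, T, Z}.

{H, S, T, Z}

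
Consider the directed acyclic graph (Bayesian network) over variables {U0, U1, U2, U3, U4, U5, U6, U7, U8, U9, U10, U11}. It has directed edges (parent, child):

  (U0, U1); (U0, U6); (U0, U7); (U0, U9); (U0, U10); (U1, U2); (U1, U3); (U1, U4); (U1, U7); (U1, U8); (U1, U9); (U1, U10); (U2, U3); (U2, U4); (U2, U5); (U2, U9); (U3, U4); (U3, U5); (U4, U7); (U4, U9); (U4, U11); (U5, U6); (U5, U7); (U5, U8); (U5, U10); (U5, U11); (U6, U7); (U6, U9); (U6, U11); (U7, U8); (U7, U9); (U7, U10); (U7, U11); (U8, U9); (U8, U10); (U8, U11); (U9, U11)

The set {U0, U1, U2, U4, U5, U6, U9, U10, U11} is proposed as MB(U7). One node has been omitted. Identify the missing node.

Pa(U7) = {U0, U1, U4, U5, U6}.
Ch(U7) = {U8, U9, U10, U11}.
Parents of each child, excluding U7:
  U8: U1, U5
  U9: U0, U1, U2, U4, U6, U8
  U10: U0, U1, U5, U8
  U11: U4, U5, U6, U8, U9
MB(U7) = {U0, U1, U2, U4, U5, U6, U8, U9, U10, U11}.
Comparing with the claimed set, U8 is missing.

U8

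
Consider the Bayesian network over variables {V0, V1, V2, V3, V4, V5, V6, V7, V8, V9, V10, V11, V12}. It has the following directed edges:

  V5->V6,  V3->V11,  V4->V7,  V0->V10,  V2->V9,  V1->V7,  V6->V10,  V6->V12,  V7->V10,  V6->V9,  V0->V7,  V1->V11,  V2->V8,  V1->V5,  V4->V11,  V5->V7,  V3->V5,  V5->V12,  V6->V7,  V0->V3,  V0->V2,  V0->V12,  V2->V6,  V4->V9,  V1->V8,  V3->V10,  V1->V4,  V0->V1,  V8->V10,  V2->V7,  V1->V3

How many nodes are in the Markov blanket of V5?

8

The Markov blanket of a node is its parents, its children, and the other parents of its children.
Pa(V5) = {V1, V3}.
V5's children: V6, V7, V12.
Parents of each child, excluding V5:
  V6: V2
  V7: V0, V1, V2, V4, V6
  V12: V0, V6
MB(V5) = {V0, V1, V2, V3, V4, V6, V7, V12}, which has 8 nodes.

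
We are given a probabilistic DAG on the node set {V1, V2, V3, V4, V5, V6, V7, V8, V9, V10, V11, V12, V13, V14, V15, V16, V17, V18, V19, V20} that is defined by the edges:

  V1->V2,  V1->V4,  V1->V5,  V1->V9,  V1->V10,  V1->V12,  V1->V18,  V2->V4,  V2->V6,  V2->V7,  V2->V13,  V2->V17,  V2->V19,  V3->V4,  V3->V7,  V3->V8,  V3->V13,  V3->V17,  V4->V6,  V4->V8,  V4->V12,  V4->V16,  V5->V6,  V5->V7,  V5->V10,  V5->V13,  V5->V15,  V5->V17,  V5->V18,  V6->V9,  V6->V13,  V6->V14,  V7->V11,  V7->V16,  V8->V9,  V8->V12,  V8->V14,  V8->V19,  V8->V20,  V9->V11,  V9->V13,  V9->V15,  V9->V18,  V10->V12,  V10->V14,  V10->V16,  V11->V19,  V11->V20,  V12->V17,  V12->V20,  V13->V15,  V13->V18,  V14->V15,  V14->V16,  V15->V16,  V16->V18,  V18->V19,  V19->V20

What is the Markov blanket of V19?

{V2, V8, V11, V12, V18, V20}

The Markov blanket of a node is its parents, its children, and the other parents of its children.
V19 has parents V2, V8, V11, V18.
V19's children: V20.
For each child, the remaining parents (spouses of V19):
  V20's other parents are V8, V11, V12.
Taking the union gives {V2, V8, V11, V12, V18, V20}.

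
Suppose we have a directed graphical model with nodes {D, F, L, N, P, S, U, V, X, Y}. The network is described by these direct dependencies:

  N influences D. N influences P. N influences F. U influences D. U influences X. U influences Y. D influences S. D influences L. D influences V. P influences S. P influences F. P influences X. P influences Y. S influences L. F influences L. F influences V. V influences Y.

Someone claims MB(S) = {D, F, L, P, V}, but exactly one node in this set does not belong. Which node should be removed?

Ch(S) = {L}.
Parents of S: D, P.
Parents of each child, excluding S:
  parents(L) \ {S} = {D, F}.
MB(S) = {D, F, L, P}.
V is neither a parent, child, nor co-parent of S, so it does not belong.

V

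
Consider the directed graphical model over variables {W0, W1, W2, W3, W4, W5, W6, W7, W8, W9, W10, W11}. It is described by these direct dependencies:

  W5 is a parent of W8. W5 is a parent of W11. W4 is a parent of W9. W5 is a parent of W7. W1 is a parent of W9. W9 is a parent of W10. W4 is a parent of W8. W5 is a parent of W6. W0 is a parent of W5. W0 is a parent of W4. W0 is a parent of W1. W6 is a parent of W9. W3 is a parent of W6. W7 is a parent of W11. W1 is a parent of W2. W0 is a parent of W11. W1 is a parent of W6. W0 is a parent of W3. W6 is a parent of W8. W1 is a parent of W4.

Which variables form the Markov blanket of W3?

Recall MB(v) = parents ∪ children ∪ spouses, where spouses are the other parents of v's children.
Pa(W3) = {W0}.
W3's children: W6.
Other parents of W3's children:
  parents(W6) \ {W3} = {W1, W5}.
Taking the union gives {W0, W1, W5, W6}.

{W0, W1, W5, W6}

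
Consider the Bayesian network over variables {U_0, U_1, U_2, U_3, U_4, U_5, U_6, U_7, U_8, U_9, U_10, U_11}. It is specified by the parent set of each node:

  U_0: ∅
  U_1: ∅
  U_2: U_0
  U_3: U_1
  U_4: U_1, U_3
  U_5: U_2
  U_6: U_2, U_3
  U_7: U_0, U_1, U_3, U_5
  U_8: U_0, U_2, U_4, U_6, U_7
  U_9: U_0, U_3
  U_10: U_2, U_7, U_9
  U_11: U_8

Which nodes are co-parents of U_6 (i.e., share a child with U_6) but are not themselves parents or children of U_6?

{U_0, U_4, U_7}

Children of U_6: U_8.
  U_8's other parents are U_0, U_2, U_4, U_7.
Excluding nodes already adjacent to U_6 (U_2, U_3, U_8), the co-parent-only contribution is {U_0, U_4, U_7}.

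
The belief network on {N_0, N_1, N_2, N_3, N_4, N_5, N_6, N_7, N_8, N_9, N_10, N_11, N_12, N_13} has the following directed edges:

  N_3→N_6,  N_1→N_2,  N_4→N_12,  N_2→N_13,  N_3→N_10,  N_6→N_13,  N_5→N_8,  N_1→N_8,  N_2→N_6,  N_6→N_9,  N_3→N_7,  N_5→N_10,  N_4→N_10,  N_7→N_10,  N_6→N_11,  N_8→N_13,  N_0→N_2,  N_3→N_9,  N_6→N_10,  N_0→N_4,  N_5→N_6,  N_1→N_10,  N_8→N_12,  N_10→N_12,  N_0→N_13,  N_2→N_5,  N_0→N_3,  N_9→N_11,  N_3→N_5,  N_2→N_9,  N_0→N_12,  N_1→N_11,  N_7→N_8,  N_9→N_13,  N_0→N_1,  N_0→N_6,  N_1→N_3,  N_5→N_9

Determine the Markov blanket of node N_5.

{N_0, N_1, N_2, N_3, N_4, N_6, N_7, N_8, N_9, N_10}

Pa(N_5) = {N_2, N_3}.
N_5's children: N_6, N_8, N_9, N_10.
Co-parents of N_5 (other parents of its children):
  N_6 also has parents N_0, N_2, N_3.
  N_8 also has parents N_1, N_7.
  N_9 also has parents N_2, N_3, N_6.
  parents(N_10) \ {N_5} = {N_1, N_3, N_4, N_6, N_7}.
So the Markov blanket of N_5 is {N_0, N_1, N_2, N_3, N_4, N_6, N_7, N_8, N_9, N_10}.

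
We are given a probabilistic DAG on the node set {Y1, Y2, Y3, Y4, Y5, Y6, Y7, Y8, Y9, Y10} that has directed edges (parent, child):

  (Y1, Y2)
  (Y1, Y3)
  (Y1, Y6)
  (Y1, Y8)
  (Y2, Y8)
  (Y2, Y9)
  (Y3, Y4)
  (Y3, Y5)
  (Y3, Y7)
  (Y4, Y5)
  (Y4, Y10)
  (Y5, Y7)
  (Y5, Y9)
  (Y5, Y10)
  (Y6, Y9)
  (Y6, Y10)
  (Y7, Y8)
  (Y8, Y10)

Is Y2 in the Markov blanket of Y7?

Yes

Y2 is a co-parent of Y7: both are parents of Y8.
So Y2 ∈ MB(Y7).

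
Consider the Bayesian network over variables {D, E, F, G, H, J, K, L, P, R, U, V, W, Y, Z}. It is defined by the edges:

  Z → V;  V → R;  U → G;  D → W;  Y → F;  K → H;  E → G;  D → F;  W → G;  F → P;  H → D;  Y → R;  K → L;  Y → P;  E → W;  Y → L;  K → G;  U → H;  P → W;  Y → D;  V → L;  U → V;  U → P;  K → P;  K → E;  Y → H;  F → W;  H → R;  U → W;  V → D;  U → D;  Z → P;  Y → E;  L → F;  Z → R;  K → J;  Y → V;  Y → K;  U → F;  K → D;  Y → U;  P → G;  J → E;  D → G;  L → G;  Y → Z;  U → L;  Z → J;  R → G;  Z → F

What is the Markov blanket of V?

By definition, MB(V) is built from V's parents, V's children, and the co-parents of V.
V has parents U, Y, Z.
V has children D, L, R.
Other parents of V's children:
  L's other parents are K, U, Y.
  R also has parents H, Y, Z.
  D's other parents are H, K, U, Y.
So the Markov blanket of V is {D, H, K, L, R, U, Y, Z}.

{D, H, K, L, R, U, Y, Z}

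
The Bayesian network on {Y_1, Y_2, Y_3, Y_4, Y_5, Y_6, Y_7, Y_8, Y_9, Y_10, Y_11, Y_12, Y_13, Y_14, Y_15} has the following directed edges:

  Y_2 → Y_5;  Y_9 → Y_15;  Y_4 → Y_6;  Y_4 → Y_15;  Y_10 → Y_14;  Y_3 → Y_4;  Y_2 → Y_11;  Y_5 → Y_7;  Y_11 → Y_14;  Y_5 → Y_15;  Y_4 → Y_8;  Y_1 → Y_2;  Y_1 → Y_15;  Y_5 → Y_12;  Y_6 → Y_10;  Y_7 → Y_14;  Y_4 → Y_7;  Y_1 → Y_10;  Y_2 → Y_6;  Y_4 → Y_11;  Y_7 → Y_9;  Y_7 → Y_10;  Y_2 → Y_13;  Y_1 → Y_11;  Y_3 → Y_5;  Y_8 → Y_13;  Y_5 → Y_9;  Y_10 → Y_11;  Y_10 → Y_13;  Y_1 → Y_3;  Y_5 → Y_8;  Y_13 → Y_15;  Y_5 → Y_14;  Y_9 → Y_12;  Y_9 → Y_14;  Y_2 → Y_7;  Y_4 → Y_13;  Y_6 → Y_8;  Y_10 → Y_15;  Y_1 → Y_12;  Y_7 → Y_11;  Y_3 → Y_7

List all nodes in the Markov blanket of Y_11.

{Y_1, Y_2, Y_4, Y_5, Y_7, Y_9, Y_10, Y_14}

The Markov blanket of a node is its parents, its children, and the other parents of its children.
Y_11 has child Y_14.
Parents of Y_11: Y_1, Y_2, Y_4, Y_7, Y_10.
Other parents of Y_11's children:
  Y_14: Y_5, Y_7, Y_9, Y_10
So the Markov blanket of Y_11 is {Y_1, Y_2, Y_4, Y_5, Y_7, Y_9, Y_10, Y_14}.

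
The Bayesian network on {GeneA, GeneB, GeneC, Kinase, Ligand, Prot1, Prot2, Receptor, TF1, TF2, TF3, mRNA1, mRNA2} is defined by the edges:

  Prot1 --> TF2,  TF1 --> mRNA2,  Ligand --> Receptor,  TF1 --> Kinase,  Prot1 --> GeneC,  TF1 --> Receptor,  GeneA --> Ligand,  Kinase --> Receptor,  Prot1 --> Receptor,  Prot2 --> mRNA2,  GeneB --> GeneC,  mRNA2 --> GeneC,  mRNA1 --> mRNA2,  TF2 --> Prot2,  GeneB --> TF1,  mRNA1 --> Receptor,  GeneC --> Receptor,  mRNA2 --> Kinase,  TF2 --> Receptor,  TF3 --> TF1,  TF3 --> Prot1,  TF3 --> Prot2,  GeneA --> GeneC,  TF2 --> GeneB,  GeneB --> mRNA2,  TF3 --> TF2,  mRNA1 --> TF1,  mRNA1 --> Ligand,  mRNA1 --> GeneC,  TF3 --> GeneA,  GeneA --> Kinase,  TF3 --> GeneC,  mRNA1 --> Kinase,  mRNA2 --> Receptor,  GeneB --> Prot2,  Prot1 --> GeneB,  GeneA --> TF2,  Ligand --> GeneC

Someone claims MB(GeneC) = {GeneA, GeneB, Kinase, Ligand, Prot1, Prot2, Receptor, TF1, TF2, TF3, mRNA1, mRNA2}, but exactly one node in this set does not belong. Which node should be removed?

GeneC's parents: GeneA, GeneB, Ligand, Prot1, TF3, mRNA1, mRNA2.
GeneC has child Receptor.
For each child, the remaining parents (spouses of GeneC):
  parents(Receptor) \ {GeneC} = {Kinase, Ligand, Prot1, TF1, TF2, mRNA1, mRNA2}.
MB(GeneC) = {GeneA, GeneB, Kinase, Ligand, Prot1, Receptor, TF1, TF2, TF3, mRNA1, mRNA2}.
Prot2 is neither a parent, child, nor co-parent of GeneC, so it does not belong.

Prot2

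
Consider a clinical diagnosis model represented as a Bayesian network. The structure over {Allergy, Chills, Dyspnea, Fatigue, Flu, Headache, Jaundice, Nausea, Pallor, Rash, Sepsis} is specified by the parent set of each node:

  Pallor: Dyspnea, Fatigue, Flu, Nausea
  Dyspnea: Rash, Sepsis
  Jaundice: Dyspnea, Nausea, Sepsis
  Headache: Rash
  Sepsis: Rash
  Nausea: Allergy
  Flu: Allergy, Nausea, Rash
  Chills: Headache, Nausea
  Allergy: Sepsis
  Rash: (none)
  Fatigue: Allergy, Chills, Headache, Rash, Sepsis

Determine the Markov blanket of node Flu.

{Allergy, Dyspnea, Fatigue, Nausea, Pallor, Rash}

Flu has parents Allergy, Nausea, Rash.
Flu's children: Pallor.
Other parents of Flu's children:
  Pallor: Dyspnea, Fatigue, Nausea
So the Markov blanket of Flu is {Allergy, Dyspnea, Fatigue, Nausea, Pallor, Rash}.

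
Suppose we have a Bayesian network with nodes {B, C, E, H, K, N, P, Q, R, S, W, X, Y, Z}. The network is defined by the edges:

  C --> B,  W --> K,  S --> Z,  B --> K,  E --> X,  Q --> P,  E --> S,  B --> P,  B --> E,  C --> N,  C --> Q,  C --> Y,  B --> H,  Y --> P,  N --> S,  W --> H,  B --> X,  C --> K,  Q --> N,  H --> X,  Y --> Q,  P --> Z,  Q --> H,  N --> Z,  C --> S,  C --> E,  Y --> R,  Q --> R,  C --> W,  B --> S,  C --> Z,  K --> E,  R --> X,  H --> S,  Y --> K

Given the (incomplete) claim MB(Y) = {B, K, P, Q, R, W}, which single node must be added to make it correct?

By definition, MB(Y) is built from Y's parents, Y's children, and the co-parents of Y.
Parents of Y: C.
Y's children: K, P, Q, R.
Other parents of Y's children:
  Q's other parent is C.
  K's other parents are B, C, W.
  R also has parent Q.
  P's other parents are B, Q.
MB(Y) = {B, C, K, P, Q, R, W}.
Comparing with the claimed set, C is missing.

C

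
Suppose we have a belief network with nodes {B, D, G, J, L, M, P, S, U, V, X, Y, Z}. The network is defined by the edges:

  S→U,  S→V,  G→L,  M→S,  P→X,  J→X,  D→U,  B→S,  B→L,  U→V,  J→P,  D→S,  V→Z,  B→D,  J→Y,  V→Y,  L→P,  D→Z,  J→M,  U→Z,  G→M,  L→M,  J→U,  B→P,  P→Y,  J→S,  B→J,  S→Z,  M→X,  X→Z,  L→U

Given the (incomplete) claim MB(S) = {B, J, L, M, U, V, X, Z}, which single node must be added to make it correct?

A node's Markov blanket = Pa ∪ Ch ∪ (parents of Ch other than the node itself).
Children of S: U, V, Z.
S's parents: B, D, J, M.
For each child, the remaining parents (spouses of S):
  U: D, J, L
  V: U
  Z: D, U, V, X
MB(S) = {B, D, J, L, M, U, V, X, Z}.
Comparing with the claimed set, D is missing.

D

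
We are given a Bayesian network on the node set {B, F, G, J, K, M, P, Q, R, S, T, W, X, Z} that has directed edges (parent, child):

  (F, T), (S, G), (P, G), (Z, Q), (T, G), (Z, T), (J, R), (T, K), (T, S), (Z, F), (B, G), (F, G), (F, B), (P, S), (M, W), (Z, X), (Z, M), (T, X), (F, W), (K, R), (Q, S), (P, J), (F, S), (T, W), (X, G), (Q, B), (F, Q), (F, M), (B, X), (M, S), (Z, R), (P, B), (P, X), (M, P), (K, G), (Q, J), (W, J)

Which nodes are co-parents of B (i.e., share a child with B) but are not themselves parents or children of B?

Children of B: G, X.
  X also has parents P, T, Z.
  G also has parents F, K, P, S, T, X.
Excluding nodes already adjacent to B (F, G, P, Q, X), the co-parent-only contribution is {K, S, T, Z}.

{K, S, T, Z}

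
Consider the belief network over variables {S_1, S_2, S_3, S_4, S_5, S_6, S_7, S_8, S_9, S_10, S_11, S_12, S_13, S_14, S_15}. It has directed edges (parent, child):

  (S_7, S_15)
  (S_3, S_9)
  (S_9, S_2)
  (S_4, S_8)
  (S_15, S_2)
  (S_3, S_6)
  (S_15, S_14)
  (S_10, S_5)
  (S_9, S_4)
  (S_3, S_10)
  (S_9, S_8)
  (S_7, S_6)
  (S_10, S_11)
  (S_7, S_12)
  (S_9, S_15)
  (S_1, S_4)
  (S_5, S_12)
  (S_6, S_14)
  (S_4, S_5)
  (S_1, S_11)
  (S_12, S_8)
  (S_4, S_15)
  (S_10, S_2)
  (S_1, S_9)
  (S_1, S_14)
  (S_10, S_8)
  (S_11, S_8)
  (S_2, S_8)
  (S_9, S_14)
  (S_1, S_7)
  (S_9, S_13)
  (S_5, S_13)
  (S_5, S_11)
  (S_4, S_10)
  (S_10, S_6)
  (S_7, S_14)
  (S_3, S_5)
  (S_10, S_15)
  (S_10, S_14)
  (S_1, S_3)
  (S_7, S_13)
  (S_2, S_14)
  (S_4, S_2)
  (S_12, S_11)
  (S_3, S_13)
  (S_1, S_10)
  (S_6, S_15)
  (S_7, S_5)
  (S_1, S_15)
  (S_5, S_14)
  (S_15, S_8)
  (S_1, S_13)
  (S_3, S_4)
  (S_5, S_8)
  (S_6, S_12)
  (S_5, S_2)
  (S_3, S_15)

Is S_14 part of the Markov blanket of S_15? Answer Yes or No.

S_14 is a child of S_15.
So S_14 ∈ MB(S_15).

Yes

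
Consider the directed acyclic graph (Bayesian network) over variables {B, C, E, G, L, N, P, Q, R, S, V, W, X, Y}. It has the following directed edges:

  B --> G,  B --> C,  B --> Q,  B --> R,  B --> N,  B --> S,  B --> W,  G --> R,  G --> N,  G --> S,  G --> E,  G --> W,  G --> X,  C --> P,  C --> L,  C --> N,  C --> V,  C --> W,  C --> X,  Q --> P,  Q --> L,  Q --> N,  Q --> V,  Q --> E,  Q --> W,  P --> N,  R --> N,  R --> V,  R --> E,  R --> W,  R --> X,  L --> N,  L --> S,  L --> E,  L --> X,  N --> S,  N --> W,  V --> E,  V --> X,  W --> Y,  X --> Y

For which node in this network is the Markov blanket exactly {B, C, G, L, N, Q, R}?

P

The target node must have every member of {B, C, G, L, N, Q, R} as a parent, child, or co-parent, and no others.
Parents of P: C, Q; children: N; co-parents: B, C, G, L, Q, R.
These exactly cover the given set, so the node is P.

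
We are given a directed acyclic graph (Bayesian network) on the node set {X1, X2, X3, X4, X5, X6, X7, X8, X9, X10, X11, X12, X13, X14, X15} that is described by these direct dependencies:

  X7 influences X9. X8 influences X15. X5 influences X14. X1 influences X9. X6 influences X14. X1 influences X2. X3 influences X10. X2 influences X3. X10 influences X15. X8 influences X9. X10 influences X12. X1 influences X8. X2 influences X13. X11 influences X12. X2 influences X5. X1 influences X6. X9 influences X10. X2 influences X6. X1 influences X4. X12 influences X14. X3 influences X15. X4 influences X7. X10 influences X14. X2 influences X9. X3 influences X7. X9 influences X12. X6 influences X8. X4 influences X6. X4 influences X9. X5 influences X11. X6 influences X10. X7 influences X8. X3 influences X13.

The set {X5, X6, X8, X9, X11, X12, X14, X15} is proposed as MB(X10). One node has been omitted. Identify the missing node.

A node's Markov blanket = Pa ∪ Ch ∪ (parents of Ch other than the node itself).
Ch(X10) = {X12, X14, X15}.
X10's parents: X3, X6, X9.
Co-parents of X10 (other parents of its children):
  X12: X9, X11
  X14: X5, X6, X12
  X15: X3, X8
MB(X10) = {X3, X5, X6, X8, X9, X11, X12, X14, X15}.
Comparing with the claimed set, X3 is missing.

X3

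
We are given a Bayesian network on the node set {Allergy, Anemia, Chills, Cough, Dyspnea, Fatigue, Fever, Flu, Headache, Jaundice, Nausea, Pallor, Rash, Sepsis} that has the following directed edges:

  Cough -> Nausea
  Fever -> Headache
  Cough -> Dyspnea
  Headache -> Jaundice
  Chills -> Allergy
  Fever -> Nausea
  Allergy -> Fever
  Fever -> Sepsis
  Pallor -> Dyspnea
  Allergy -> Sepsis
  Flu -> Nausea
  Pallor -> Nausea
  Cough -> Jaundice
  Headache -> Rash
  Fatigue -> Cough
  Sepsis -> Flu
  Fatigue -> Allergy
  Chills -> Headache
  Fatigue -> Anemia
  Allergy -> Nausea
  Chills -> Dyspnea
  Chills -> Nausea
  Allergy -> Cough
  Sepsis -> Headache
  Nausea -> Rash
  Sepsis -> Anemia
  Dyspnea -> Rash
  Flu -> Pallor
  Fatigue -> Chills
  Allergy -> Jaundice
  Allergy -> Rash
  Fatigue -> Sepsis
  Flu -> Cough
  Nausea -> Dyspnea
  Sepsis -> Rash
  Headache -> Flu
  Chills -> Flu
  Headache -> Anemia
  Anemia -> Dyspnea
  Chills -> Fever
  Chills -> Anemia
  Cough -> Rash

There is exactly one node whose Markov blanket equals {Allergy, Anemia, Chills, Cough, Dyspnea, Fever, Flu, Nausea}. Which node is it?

The target node must have every member of {Allergy, Anemia, Chills, Cough, Dyspnea, Fever, Flu, Nausea} as a parent, child, or co-parent, and no others.
Parents of Pallor: Flu; children: Dyspnea, Nausea; co-parents: Allergy, Anemia, Chills, Cough, Fever, Flu, Nausea.
These exactly cover the given set, so the node is Pallor.

Pallor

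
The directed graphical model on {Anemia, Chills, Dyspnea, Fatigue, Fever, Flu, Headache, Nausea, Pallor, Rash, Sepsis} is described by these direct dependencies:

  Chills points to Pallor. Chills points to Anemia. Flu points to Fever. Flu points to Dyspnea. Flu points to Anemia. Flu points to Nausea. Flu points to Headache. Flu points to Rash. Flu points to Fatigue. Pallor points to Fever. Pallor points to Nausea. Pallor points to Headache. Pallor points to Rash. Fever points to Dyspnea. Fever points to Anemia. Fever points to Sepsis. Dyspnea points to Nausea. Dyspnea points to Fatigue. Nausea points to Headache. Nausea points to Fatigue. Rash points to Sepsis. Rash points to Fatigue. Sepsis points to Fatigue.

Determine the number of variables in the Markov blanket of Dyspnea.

Dyspnea has parents Fever, Flu.
Dyspnea's children: Fatigue, Nausea.
Other parents of Dyspnea's children:
  Nausea's other parents are Flu, Pallor.
  parents(Fatigue) \ {Dyspnea} = {Flu, Nausea, Rash, Sepsis}.
MB(Dyspnea) = {Fatigue, Fever, Flu, Nausea, Pallor, Rash, Sepsis}, which has 7 nodes.

7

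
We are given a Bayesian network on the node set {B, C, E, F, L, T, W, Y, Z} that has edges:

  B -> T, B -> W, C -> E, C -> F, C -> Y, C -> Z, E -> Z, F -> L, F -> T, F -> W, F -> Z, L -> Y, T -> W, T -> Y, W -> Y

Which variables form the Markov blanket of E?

{C, F, Z}

Ch(E) = {Z}.
E's parents: C.
Other parents of E's children:
  Z: C, F
MB(E) = {C, F, Z}.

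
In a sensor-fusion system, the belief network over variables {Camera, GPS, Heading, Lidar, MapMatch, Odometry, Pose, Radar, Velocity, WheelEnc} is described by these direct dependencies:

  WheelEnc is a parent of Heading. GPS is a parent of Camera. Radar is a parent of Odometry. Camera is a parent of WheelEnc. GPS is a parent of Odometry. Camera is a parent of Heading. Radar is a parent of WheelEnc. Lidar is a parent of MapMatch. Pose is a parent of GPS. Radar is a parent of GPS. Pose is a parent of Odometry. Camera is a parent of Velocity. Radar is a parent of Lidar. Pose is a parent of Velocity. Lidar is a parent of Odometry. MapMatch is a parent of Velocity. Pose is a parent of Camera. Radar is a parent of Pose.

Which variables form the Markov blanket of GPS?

{Camera, Lidar, Odometry, Pose, Radar}

Recall MB(v) = parents ∪ children ∪ spouses, where spouses are the other parents of v's children.
GPS's parents: Pose, Radar.
GPS's children: Camera, Odometry.
Other parents of GPS's children:
  parents(Camera) \ {GPS} = {Pose}.
  parents(Odometry) \ {GPS} = {Lidar, Pose, Radar}.
Taking the union gives {Camera, Lidar, Odometry, Pose, Radar}.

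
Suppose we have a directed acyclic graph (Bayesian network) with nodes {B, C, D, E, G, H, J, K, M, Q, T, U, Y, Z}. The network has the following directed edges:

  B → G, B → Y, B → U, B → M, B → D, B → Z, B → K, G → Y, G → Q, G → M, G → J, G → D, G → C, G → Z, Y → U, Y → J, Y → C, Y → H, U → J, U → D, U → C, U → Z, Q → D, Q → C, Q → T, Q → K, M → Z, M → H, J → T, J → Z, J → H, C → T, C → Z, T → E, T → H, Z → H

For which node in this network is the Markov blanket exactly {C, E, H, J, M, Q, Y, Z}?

The target node must have every member of {C, E, H, J, M, Q, Y, Z} as a parent, child, or co-parent, and no others.
Parents of T: C, J, Q; children: E, H; co-parents: J, M, Y, Z.
These exactly cover the given set, so the node is T.

T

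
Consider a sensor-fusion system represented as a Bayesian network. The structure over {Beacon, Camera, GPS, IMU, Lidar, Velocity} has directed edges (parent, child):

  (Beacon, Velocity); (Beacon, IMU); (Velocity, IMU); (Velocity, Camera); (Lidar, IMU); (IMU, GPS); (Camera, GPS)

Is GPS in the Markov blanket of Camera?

Yes

GPS is a child of Camera.
So GPS ∈ MB(Camera).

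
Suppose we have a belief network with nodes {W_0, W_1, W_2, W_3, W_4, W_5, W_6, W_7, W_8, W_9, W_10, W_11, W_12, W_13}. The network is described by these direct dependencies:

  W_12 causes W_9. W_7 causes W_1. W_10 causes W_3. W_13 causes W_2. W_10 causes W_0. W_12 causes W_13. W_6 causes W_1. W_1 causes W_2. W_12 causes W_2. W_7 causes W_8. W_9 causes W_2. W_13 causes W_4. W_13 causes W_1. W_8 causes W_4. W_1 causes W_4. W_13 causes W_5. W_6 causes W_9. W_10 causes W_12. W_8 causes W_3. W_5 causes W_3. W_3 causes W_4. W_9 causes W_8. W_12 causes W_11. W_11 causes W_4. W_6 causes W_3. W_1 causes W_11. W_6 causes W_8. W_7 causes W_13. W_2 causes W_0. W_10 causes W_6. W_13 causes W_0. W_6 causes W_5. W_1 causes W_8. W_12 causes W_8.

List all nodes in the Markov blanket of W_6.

Pa(W_6) = {W_10}.
W_6's children: W_1, W_3, W_5, W_8, W_9.
For each child, the remaining parents (spouses of W_6):
  W_1: W_7, W_13
  W_9: W_12
  W_5: W_13
  W_8: W_1, W_7, W_9, W_12
  W_3: W_5, W_8, W_10
MB(W_6) = {W_1, W_3, W_5, W_7, W_8, W_9, W_10, W_12, W_13}.

{W_1, W_3, W_5, W_7, W_8, W_9, W_10, W_12, W_13}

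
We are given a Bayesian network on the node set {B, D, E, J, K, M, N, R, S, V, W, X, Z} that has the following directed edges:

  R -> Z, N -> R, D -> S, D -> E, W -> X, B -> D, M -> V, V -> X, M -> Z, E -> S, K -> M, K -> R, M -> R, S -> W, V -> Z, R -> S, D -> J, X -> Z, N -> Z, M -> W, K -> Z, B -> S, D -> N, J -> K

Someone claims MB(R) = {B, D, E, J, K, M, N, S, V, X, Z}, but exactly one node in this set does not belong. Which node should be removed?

The Markov blanket of a node is its parents, its children, and the other parents of its children.
R has children S, Z.
R's parents: K, M, N.
For each child, the remaining parents (spouses of R):
  S also has parents B, D, E.
  Z also has parents K, M, N, V, X.
MB(R) = {B, D, E, K, M, N, S, V, X, Z}.
J is neither a parent, child, nor co-parent of R, so it does not belong.

J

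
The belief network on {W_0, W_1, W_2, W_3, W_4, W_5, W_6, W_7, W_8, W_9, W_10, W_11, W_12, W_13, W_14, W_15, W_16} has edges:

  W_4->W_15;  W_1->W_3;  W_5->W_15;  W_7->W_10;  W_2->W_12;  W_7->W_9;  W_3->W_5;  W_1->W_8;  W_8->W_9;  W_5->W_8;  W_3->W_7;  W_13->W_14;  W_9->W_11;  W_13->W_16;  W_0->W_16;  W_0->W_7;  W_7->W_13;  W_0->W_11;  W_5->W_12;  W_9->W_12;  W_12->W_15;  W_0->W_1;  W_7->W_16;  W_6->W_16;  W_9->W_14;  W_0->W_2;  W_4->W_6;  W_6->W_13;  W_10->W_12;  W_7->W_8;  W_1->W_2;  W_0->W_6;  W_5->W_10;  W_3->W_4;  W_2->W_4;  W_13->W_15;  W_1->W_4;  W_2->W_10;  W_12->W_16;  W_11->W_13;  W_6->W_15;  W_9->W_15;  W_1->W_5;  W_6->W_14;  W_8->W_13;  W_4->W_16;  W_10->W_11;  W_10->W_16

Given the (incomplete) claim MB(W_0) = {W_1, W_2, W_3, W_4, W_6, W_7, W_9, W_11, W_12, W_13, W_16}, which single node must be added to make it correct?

The Markov blanket of a node is its parents, its children, and the other parents of its children.
W_0 has no parents.
Ch(W_0) = {W_1, W_2, W_6, W_7, W_11, W_16}.
Parents of each child, excluding W_0:
  W_1: —
  W_2: W_1
  W_6: W_4
  W_7: W_3
  W_11: W_9, W_10
  W_16: W_4, W_6, W_7, W_10, W_12, W_13
MB(W_0) = {W_1, W_2, W_3, W_4, W_6, W_7, W_9, W_10, W_11, W_12, W_13, W_16}.
Comparing with the claimed set, W_10 is missing.

W_10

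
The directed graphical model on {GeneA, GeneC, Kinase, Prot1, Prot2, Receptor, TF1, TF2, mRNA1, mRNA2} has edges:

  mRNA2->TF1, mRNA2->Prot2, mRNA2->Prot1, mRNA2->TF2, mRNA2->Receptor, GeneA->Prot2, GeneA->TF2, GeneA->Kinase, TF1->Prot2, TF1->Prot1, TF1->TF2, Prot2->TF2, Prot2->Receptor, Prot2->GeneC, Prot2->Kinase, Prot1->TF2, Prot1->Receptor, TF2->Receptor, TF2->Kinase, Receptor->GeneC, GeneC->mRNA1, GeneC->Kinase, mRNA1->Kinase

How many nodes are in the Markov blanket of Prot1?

6

A node's Markov blanket = Pa ∪ Ch ∪ (parents of Ch other than the node itself).
Prot1's parents: TF1, mRNA2.
Prot1's children: Receptor, TF2.
Parents of each child, excluding Prot1:
  TF2: GeneA, Prot2, TF1, mRNA2
  Receptor: Prot2, TF2, mRNA2
MB(Prot1) = {GeneA, Prot2, Receptor, TF1, TF2, mRNA2}, which has 6 nodes.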